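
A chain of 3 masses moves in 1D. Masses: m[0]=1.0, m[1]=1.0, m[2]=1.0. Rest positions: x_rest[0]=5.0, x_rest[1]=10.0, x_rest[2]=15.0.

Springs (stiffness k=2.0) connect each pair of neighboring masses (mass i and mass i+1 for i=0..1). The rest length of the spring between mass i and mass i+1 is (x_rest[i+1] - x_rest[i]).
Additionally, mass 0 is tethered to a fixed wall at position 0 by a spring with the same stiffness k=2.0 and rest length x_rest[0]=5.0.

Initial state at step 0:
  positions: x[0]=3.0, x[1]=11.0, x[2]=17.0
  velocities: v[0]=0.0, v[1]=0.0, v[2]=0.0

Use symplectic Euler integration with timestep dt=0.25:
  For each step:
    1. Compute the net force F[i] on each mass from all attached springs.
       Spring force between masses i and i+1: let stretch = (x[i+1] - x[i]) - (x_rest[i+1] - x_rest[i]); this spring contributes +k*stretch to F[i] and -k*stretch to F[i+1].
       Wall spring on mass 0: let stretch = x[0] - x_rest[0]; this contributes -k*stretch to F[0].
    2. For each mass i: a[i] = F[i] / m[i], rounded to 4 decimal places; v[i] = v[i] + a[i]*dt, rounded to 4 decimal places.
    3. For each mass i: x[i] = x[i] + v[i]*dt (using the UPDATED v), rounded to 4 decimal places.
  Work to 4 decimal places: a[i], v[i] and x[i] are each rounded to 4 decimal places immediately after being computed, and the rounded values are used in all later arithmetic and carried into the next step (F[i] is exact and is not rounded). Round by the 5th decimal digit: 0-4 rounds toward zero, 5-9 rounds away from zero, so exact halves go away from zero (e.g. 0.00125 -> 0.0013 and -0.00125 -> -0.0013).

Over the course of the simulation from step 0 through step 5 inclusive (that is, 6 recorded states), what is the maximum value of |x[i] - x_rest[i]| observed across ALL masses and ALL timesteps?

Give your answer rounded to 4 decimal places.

Step 0: x=[3.0000 11.0000 17.0000] v=[0.0000 0.0000 0.0000]
Step 1: x=[3.6250 10.7500 16.8750] v=[2.5000 -1.0000 -0.5000]
Step 2: x=[4.6875 10.3750 16.6094] v=[4.2500 -1.5000 -1.0625]
Step 3: x=[5.8750 10.0684 16.1895] v=[4.7500 -1.2266 -1.6797]
Step 4: x=[6.8523 10.0027 15.6294] v=[3.9092 -0.2628 -2.2403]
Step 5: x=[7.3669 10.2466 14.9910] v=[2.0583 0.9754 -2.5537]
Max displacement = 2.3669

Answer: 2.3669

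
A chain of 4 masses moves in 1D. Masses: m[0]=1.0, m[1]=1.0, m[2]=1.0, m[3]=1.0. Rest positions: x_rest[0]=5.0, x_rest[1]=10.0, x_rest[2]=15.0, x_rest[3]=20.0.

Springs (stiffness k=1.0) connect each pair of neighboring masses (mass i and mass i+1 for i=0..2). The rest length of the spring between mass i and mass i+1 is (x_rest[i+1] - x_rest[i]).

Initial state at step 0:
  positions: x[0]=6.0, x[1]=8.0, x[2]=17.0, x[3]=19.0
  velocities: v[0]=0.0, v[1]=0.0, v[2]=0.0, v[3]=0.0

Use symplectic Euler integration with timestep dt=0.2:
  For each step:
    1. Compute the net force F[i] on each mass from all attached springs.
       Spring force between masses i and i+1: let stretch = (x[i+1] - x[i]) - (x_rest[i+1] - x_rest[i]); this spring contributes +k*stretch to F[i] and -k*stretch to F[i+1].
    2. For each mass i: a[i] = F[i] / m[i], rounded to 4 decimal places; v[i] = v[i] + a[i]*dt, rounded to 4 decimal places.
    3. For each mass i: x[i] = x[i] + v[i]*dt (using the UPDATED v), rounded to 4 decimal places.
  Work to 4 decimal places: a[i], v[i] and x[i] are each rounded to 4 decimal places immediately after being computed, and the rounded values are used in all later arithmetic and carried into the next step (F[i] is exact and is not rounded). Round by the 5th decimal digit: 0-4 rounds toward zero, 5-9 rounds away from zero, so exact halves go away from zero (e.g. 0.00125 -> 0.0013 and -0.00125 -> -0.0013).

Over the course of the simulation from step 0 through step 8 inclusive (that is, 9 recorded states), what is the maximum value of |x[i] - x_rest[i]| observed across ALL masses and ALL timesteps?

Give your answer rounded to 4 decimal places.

Answer: 2.1125

Derivation:
Step 0: x=[6.0000 8.0000 17.0000 19.0000] v=[0.0000 0.0000 0.0000 0.0000]
Step 1: x=[5.8800 8.2800 16.7200 19.1200] v=[-0.6000 1.4000 -1.4000 0.6000]
Step 2: x=[5.6560 8.8016 16.1984 19.3440] v=[-1.1200 2.6080 -2.6080 1.1200]
Step 3: x=[5.3578 9.4932 15.5068 19.6422] v=[-1.4909 3.4582 -3.4582 1.4909]
Step 4: x=[5.0250 10.2600 14.7400 19.9750] v=[-1.6638 3.8338 -3.8338 1.6638]
Step 5: x=[4.7016 10.9966 14.0034 20.2984] v=[-1.6168 3.6828 -3.6828 1.6168]
Step 6: x=[4.4300 11.6016 13.3984 20.5700] v=[-1.3578 3.0252 -3.0252 1.3578]
Step 7: x=[4.2453 11.9916 13.0084 20.7547] v=[-0.9235 1.9502 -1.9502 0.9235]
Step 8: x=[4.1705 12.1125 12.8875 20.8295] v=[-0.3742 0.6043 -0.6043 0.3742]
Max displacement = 2.1125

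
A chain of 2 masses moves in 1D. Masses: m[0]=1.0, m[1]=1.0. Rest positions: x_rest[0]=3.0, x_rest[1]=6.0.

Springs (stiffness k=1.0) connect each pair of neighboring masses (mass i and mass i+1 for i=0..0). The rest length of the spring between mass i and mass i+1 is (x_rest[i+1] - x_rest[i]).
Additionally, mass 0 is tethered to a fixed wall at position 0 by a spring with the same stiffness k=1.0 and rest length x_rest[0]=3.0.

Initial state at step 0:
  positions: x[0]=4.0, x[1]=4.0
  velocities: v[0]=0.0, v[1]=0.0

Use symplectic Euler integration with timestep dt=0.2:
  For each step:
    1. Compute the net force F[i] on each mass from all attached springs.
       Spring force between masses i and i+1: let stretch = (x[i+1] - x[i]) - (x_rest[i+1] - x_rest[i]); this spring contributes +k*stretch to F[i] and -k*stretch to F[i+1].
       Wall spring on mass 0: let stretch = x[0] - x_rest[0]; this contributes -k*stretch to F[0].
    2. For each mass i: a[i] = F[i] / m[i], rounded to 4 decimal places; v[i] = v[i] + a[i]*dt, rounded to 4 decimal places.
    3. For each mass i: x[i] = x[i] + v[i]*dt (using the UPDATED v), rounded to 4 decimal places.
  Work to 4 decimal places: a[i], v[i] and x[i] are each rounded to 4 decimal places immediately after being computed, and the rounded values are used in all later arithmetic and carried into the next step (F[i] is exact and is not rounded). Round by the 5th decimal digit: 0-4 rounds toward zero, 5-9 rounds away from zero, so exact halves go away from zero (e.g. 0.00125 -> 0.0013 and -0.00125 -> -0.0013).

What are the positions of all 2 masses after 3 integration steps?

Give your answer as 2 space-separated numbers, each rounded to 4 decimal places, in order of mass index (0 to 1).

Step 0: x=[4.0000 4.0000] v=[0.0000 0.0000]
Step 1: x=[3.8400 4.1200] v=[-0.8000 0.6000]
Step 2: x=[3.5376 4.3488] v=[-1.5120 1.1440]
Step 3: x=[3.1261 4.6652] v=[-2.0573 1.5818]

Answer: 3.1261 4.6652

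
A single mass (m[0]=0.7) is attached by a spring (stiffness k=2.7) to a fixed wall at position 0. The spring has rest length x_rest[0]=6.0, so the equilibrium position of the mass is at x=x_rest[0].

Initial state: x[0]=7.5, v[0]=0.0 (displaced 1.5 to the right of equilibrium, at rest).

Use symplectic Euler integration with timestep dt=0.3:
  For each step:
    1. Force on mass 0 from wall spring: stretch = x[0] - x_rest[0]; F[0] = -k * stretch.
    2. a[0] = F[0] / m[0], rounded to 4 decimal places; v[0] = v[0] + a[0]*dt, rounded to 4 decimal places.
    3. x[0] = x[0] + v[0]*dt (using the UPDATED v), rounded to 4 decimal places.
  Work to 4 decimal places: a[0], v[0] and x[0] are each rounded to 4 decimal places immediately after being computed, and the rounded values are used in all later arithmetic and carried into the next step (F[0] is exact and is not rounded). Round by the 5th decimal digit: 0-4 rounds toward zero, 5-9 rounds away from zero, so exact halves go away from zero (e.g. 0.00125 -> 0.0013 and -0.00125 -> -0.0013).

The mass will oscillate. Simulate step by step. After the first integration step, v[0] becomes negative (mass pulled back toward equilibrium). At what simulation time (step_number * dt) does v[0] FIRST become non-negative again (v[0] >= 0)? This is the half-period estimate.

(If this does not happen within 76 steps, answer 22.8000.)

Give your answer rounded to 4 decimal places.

Step 0: x=[7.5000] v=[0.0000]
Step 1: x=[6.9793] v=[-1.7357]
Step 2: x=[6.1186] v=[-2.8689]
Step 3: x=[5.2167] v=[-3.0062]
Step 4: x=[4.5868] v=[-2.0998]
Step 5: x=[4.4475] v=[-0.4645]
Step 6: x=[4.8471] v=[1.3320]
First v>=0 after going negative at step 6, time=1.8000

Answer: 1.8000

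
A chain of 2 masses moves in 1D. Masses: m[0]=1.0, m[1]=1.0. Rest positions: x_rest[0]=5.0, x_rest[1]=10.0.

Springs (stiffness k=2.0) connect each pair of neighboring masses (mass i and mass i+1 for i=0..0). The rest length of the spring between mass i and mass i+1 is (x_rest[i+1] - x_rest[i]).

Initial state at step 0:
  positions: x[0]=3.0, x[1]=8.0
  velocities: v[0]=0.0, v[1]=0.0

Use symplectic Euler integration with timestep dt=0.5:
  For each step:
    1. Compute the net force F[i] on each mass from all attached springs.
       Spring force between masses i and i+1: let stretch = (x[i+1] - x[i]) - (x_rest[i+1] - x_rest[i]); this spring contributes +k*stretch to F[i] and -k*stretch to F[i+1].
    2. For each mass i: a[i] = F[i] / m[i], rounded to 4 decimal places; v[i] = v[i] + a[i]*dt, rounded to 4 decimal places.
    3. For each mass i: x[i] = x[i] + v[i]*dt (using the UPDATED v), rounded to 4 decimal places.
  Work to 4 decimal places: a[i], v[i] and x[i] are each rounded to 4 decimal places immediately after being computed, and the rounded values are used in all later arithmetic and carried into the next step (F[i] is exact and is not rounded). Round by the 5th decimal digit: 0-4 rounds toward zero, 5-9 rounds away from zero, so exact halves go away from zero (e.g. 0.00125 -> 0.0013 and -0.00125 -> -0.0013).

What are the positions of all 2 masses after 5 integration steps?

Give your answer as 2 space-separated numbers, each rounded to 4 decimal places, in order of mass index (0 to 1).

Answer: 3.0000 8.0000

Derivation:
Step 0: x=[3.0000 8.0000] v=[0.0000 0.0000]
Step 1: x=[3.0000 8.0000] v=[0.0000 0.0000]
Step 2: x=[3.0000 8.0000] v=[0.0000 0.0000]
Step 3: x=[3.0000 8.0000] v=[0.0000 0.0000]
Step 4: x=[3.0000 8.0000] v=[0.0000 0.0000]
Step 5: x=[3.0000 8.0000] v=[0.0000 0.0000]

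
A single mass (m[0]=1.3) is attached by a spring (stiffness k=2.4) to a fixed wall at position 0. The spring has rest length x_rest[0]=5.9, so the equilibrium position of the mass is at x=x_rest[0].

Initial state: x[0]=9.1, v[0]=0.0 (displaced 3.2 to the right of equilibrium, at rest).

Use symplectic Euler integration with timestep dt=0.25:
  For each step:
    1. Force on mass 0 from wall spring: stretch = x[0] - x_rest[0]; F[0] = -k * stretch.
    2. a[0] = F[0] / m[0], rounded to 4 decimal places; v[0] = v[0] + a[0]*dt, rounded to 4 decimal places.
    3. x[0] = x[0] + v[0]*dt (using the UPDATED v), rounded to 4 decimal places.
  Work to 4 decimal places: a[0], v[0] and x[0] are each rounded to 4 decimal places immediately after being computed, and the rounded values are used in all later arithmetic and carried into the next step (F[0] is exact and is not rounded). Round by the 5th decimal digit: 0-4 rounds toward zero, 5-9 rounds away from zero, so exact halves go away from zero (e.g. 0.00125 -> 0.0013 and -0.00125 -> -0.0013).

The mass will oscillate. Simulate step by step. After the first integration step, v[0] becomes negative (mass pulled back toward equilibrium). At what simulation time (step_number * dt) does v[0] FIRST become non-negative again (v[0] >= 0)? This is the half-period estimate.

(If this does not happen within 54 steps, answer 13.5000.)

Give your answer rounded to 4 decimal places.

Answer: 2.5000

Derivation:
Step 0: x=[9.1000] v=[0.0000]
Step 1: x=[8.7308] v=[-1.4769]
Step 2: x=[8.0350] v=[-2.7834]
Step 3: x=[7.0928] v=[-3.7688]
Step 4: x=[6.0130] v=[-4.3193]
Step 5: x=[4.9201] v=[-4.3715]
Step 6: x=[3.9403] v=[-3.9193]
Step 7: x=[3.1866] v=[-3.0148]
Step 8: x=[2.7460] v=[-1.7625]
Step 9: x=[2.6693] v=[-0.3068]
Step 10: x=[2.9654] v=[1.1843]
First v>=0 after going negative at step 10, time=2.5000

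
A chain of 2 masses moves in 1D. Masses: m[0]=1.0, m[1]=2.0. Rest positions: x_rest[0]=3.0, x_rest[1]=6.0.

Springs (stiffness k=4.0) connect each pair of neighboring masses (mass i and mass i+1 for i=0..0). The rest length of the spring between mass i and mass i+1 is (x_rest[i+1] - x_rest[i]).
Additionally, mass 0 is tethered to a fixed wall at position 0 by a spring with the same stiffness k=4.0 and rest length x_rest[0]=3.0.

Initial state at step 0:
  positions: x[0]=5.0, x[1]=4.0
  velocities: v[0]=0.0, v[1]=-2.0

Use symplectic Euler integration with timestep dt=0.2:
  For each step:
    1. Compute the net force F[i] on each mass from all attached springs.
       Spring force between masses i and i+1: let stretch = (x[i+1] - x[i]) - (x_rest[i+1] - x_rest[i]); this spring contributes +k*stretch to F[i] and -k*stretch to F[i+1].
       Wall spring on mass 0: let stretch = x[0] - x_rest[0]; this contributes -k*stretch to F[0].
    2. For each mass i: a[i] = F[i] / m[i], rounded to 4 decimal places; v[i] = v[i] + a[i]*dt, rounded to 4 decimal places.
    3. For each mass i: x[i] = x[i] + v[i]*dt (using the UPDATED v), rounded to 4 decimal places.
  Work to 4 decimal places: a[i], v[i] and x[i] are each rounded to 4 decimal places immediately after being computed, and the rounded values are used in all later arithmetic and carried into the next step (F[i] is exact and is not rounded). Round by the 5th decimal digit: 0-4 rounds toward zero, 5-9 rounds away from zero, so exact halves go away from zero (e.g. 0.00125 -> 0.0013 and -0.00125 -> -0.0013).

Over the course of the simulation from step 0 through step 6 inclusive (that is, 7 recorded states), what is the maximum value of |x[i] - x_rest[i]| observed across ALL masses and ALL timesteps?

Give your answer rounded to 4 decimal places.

Answer: 3.9272

Derivation:
Step 0: x=[5.0000 4.0000] v=[0.0000 -2.0000]
Step 1: x=[4.0400 3.9200] v=[-4.8000 -0.4000]
Step 2: x=[2.4144 4.0896] v=[-8.1280 0.8480]
Step 3: x=[0.6705 4.3652] v=[-8.7194 1.3779]
Step 4: x=[-0.5895 4.5852] v=[-6.3000 1.1000]
Step 5: x=[-0.9272 4.6312] v=[-1.6886 0.2301]
Step 6: x=[-0.2272 4.4725] v=[3.4999 -0.7933]
Max displacement = 3.9272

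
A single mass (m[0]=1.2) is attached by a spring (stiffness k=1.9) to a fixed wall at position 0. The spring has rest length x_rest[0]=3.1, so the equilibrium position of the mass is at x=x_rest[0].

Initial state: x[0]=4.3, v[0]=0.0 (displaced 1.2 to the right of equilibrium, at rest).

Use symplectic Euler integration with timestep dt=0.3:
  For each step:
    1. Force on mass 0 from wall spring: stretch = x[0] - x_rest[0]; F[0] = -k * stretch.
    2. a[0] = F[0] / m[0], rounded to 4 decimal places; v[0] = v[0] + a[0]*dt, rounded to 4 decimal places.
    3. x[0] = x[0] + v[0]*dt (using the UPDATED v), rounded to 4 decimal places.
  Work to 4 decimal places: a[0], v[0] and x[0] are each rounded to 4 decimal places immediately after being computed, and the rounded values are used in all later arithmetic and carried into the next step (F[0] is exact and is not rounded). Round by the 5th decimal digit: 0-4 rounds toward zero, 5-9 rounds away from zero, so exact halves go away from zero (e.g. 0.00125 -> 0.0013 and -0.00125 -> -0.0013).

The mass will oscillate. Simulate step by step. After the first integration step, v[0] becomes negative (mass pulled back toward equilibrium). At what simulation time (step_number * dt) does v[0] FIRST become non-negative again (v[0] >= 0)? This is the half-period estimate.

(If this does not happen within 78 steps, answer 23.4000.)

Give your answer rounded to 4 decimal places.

Answer: 2.7000

Derivation:
Step 0: x=[4.3000] v=[0.0000]
Step 1: x=[4.1290] v=[-0.5700]
Step 2: x=[3.8114] v=[-1.0588]
Step 3: x=[3.3924] v=[-1.3967]
Step 4: x=[2.9317] v=[-1.5356]
Step 5: x=[2.4950] v=[-1.4557]
Step 6: x=[2.1445] v=[-1.1683]
Step 7: x=[1.9302] v=[-0.7144]
Step 8: x=[1.8826] v=[-0.1587]
Step 9: x=[2.0085] v=[0.4196]
First v>=0 after going negative at step 9, time=2.7000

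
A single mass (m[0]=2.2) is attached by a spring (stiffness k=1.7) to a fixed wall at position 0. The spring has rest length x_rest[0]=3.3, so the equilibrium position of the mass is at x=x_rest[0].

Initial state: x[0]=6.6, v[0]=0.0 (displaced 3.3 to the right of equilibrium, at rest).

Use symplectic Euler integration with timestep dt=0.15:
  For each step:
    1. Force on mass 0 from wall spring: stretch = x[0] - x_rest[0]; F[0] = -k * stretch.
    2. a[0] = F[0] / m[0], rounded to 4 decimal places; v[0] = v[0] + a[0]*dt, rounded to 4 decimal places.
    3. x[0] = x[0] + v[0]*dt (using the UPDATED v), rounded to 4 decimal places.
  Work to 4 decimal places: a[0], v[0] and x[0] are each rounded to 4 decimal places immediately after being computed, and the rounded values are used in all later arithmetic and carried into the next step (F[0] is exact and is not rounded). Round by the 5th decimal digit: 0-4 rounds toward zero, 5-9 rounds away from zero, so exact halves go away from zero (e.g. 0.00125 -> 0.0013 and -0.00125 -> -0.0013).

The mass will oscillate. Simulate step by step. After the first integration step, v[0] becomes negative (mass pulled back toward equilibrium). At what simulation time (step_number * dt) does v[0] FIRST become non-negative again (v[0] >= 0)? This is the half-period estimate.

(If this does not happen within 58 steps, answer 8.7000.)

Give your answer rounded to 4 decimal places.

Answer: 3.6000

Derivation:
Step 0: x=[6.6000] v=[0.0000]
Step 1: x=[6.5426] v=[-0.3825]
Step 2: x=[6.4289] v=[-0.7583]
Step 3: x=[6.2608] v=[-1.1210]
Step 4: x=[6.0412] v=[-1.4642]
Step 5: x=[5.7739] v=[-1.7819]
Step 6: x=[5.4636] v=[-2.0687]
Step 7: x=[5.1157] v=[-2.3195]
Step 8: x=[4.7362] v=[-2.5300]
Step 9: x=[4.3317] v=[-2.6965]
Step 10: x=[3.9093] v=[-2.8161]
Step 11: x=[3.4763] v=[-2.8867]
Step 12: x=[3.0402] v=[-2.9071]
Step 13: x=[2.6087] v=[-2.8770]
Step 14: x=[2.1892] v=[-2.7969]
Step 15: x=[1.7890] v=[-2.6682]
Step 16: x=[1.4150] v=[-2.4931]
Step 17: x=[1.0738] v=[-2.2746]
Step 18: x=[0.7713] v=[-2.0166]
Step 19: x=[0.5128] v=[-1.7235]
Step 20: x=[0.3027] v=[-1.4004]
Step 21: x=[0.1448] v=[-1.0530]
Step 22: x=[0.0417] v=[-0.6873]
Step 23: x=[-0.0047] v=[-0.3096]
Step 24: x=[0.0063] v=[0.0734]
First v>=0 after going negative at step 24, time=3.6000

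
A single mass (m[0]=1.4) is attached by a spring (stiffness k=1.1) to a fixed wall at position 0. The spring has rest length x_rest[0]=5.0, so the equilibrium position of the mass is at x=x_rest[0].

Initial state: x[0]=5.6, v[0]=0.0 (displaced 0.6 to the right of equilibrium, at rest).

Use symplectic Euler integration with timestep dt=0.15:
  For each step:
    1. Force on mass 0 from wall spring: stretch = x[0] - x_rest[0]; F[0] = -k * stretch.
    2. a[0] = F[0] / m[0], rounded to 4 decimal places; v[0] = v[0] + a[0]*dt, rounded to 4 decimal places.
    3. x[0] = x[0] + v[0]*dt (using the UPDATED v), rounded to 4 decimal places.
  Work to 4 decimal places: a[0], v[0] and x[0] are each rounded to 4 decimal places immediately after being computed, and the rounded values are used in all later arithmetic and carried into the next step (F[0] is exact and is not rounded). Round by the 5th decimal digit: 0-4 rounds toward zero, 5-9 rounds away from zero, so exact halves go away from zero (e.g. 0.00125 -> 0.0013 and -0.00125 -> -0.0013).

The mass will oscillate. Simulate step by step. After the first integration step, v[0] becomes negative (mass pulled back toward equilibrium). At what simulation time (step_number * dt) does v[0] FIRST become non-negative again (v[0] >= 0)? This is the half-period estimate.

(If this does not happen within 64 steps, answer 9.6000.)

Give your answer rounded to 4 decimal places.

Step 0: x=[5.6000] v=[0.0000]
Step 1: x=[5.5894] v=[-0.0707]
Step 2: x=[5.5684] v=[-0.1402]
Step 3: x=[5.5373] v=[-0.2072]
Step 4: x=[5.4967] v=[-0.2705]
Step 5: x=[5.4474] v=[-0.3290]
Step 6: x=[5.3901] v=[-0.3817]
Step 7: x=[5.3259] v=[-0.4277]
Step 8: x=[5.2560] v=[-0.4661]
Step 9: x=[5.1816] v=[-0.4963]
Step 10: x=[5.1039] v=[-0.5177]
Step 11: x=[5.0244] v=[-0.5299]
Step 12: x=[4.9445] v=[-0.5328]
Step 13: x=[4.8656] v=[-0.5263]
Step 14: x=[4.7890] v=[-0.5105]
Step 15: x=[4.7162] v=[-0.4856]
Step 16: x=[4.6484] v=[-0.4522]
Step 17: x=[4.5868] v=[-0.4108]
Step 18: x=[4.5325] v=[-0.3621]
Step 19: x=[4.4865] v=[-0.3070]
Step 20: x=[4.4495] v=[-0.2465]
Step 21: x=[4.4223] v=[-0.1816]
Step 22: x=[4.4053] v=[-0.1135]
Step 23: x=[4.3988] v=[-0.0434]
Step 24: x=[4.4029] v=[0.0275]
First v>=0 after going negative at step 24, time=3.6000

Answer: 3.6000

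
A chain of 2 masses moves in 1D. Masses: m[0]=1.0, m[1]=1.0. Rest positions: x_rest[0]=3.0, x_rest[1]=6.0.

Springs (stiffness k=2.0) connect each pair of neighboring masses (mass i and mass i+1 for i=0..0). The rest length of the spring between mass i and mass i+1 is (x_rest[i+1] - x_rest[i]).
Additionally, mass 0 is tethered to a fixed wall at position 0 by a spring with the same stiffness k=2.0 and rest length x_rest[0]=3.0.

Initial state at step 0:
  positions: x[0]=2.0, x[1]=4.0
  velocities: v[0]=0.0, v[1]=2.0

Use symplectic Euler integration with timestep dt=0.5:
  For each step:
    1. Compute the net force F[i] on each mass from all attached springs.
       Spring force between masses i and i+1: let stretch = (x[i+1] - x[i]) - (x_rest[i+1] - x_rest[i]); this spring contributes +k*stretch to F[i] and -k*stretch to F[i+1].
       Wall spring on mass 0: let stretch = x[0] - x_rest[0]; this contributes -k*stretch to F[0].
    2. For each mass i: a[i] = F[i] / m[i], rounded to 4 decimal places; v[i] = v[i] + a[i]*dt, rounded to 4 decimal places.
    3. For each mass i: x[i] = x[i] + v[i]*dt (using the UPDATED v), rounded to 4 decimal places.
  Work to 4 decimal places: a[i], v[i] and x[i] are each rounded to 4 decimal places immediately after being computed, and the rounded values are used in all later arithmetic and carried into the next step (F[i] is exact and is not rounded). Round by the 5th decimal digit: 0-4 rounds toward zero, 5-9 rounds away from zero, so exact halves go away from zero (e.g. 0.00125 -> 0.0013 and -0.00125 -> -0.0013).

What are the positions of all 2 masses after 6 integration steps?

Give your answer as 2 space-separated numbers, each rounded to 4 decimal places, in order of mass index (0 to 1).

Step 0: x=[2.0000 4.0000] v=[0.0000 2.0000]
Step 1: x=[2.0000 5.5000] v=[0.0000 3.0000]
Step 2: x=[2.7500 6.7500] v=[1.5000 2.5000]
Step 3: x=[4.1250 7.5000] v=[2.7500 1.5000]
Step 4: x=[5.1250 8.0625] v=[2.0000 1.1250]
Step 5: x=[5.0313 8.6563] v=[-0.1875 1.1875]
Step 6: x=[4.2344 8.9376] v=[-1.5938 0.5625]

Answer: 4.2344 8.9376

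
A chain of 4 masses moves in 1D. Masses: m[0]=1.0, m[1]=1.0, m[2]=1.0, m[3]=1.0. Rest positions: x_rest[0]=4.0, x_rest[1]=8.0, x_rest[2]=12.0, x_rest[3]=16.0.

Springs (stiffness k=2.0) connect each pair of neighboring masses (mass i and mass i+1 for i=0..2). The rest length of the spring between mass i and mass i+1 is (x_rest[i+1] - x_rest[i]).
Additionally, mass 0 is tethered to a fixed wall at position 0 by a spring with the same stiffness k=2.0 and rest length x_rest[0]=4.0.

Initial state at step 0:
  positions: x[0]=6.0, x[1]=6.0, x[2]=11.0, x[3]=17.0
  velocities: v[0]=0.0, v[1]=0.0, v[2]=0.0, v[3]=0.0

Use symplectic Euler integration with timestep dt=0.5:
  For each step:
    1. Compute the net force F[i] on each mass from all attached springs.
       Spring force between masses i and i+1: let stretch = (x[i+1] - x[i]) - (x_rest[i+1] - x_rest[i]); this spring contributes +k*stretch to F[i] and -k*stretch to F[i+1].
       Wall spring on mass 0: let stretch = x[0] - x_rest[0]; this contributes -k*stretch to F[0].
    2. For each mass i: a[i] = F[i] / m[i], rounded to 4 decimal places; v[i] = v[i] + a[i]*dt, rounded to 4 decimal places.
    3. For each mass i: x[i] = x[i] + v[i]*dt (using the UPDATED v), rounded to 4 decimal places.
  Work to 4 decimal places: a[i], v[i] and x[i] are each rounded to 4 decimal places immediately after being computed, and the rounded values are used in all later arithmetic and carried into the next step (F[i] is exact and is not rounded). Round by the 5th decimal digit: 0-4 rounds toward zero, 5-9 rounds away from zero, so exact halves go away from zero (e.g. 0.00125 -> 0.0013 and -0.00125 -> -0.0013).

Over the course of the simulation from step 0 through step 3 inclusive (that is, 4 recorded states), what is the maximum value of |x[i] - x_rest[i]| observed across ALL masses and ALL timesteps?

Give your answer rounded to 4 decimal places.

Answer: 2.7500

Derivation:
Step 0: x=[6.0000 6.0000 11.0000 17.0000] v=[0.0000 0.0000 0.0000 0.0000]
Step 1: x=[3.0000 8.5000 11.5000 16.0000] v=[-6.0000 5.0000 1.0000 -2.0000]
Step 2: x=[1.2500 9.7500 12.7500 14.7500] v=[-3.5000 2.5000 2.5000 -2.5000]
Step 3: x=[3.1250 8.2500 13.5000 14.5000] v=[3.7500 -3.0000 1.5000 -0.5000]
Max displacement = 2.7500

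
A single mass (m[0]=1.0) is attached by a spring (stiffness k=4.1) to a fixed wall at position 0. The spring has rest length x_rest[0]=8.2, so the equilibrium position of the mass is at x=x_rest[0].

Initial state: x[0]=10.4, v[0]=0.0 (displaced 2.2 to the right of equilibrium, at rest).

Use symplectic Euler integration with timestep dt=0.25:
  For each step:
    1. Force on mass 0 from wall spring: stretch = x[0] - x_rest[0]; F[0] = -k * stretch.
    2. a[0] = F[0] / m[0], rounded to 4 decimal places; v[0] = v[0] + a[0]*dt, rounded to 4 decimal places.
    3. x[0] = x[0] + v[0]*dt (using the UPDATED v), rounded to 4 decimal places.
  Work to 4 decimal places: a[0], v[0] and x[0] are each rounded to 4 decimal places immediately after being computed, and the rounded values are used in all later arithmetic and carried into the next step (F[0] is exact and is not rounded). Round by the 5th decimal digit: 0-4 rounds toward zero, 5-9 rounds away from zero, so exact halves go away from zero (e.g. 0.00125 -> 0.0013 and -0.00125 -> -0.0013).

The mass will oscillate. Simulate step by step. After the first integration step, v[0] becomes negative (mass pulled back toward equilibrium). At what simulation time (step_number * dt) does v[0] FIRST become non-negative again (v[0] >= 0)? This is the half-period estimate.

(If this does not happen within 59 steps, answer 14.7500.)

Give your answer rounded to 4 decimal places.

Step 0: x=[10.4000] v=[0.0000]
Step 1: x=[9.8363] v=[-2.2550]
Step 2: x=[8.8533] v=[-3.9322]
Step 3: x=[7.7029] v=[-4.6018]
Step 4: x=[6.6798] v=[-4.0923]
Step 5: x=[6.0463] v=[-2.5341]
Step 6: x=[5.9647] v=[-0.3266]
Step 7: x=[6.4559] v=[1.9646]
First v>=0 after going negative at step 7, time=1.7500

Answer: 1.7500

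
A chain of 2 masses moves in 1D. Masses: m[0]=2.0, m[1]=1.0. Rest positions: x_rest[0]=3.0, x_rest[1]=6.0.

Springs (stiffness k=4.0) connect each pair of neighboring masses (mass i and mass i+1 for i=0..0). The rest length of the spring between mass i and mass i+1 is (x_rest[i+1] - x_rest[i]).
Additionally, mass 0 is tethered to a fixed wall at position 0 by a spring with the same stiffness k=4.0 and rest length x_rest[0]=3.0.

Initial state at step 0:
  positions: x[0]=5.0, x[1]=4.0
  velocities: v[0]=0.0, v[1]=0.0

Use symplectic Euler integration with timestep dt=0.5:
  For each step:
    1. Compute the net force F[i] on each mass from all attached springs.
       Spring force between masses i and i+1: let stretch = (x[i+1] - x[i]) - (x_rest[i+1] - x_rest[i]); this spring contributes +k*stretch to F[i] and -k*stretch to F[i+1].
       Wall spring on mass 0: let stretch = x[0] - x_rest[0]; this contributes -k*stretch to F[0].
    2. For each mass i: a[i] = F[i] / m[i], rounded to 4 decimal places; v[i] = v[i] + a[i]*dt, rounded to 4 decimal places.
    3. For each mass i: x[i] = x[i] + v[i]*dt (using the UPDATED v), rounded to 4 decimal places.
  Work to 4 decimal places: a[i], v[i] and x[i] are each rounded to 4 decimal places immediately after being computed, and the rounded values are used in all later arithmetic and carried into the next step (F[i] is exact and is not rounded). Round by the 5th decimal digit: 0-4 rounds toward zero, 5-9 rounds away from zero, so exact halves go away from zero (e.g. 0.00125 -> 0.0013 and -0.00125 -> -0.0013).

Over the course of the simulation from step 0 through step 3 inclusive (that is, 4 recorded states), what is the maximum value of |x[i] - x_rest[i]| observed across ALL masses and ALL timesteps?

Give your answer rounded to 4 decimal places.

Step 0: x=[5.0000 4.0000] v=[0.0000 0.0000]
Step 1: x=[2.0000 8.0000] v=[-6.0000 8.0000]
Step 2: x=[1.0000 9.0000] v=[-2.0000 2.0000]
Step 3: x=[3.5000 5.0000] v=[5.0000 -8.0000]
Max displacement = 3.0000

Answer: 3.0000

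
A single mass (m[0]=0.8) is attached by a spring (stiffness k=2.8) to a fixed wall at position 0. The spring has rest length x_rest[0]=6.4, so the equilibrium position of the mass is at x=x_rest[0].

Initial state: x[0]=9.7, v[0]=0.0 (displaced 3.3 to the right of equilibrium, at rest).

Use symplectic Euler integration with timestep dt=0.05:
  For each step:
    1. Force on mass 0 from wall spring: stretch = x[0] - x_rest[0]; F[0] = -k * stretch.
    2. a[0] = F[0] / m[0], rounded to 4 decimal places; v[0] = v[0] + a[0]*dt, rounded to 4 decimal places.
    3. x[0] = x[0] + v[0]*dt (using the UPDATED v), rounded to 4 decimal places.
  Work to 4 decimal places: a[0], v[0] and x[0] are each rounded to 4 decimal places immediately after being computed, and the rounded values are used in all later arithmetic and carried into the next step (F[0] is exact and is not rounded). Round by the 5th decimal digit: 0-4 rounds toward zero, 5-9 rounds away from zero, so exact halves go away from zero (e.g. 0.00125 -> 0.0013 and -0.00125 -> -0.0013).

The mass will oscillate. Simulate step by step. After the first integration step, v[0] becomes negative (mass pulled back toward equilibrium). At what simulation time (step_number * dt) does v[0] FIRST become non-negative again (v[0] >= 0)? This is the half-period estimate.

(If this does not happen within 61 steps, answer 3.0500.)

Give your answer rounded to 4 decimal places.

Step 0: x=[9.7000] v=[0.0000]
Step 1: x=[9.6711] v=[-0.5775]
Step 2: x=[9.6136] v=[-1.1499]
Step 3: x=[9.5280] v=[-1.7123]
Step 4: x=[9.4150] v=[-2.2597]
Step 5: x=[9.2756] v=[-2.7873]
Step 6: x=[9.1111] v=[-3.2905]
Step 7: x=[8.9229] v=[-3.7649]
Step 8: x=[8.7126] v=[-4.2064]
Step 9: x=[8.4820] v=[-4.6111]
Step 10: x=[8.2332] v=[-4.9755]
Step 11: x=[7.9684] v=[-5.2963]
Step 12: x=[7.6899] v=[-5.5708]
Step 13: x=[7.4001] v=[-5.7965]
Step 14: x=[7.1015] v=[-5.9715]
Step 15: x=[6.7968] v=[-6.0943]
Step 16: x=[6.4886] v=[-6.1637]
Step 17: x=[6.1796] v=[-6.1792]
Step 18: x=[5.8726] v=[-6.1406]
Step 19: x=[5.5702] v=[-6.0483]
Step 20: x=[5.2750] v=[-5.9031]
Step 21: x=[4.9897] v=[-5.7062]
Step 22: x=[4.7167] v=[-5.4594]
Step 23: x=[4.4585] v=[-5.1648]
Step 24: x=[4.2173] v=[-4.8250]
Step 25: x=[3.9952] v=[-4.4430]
Step 26: x=[3.7941] v=[-4.0222]
Step 27: x=[3.6158] v=[-3.5662]
Step 28: x=[3.4619] v=[-3.0790]
Step 29: x=[3.3337] v=[-2.5648]
Step 30: x=[3.2323] v=[-2.0282]
Step 31: x=[3.1586] v=[-1.4739]
Step 32: x=[3.1133] v=[-0.9067]
Step 33: x=[3.0967] v=[-0.3315]
Step 34: x=[3.1090] v=[0.2466]
First v>=0 after going negative at step 34, time=1.7000

Answer: 1.7000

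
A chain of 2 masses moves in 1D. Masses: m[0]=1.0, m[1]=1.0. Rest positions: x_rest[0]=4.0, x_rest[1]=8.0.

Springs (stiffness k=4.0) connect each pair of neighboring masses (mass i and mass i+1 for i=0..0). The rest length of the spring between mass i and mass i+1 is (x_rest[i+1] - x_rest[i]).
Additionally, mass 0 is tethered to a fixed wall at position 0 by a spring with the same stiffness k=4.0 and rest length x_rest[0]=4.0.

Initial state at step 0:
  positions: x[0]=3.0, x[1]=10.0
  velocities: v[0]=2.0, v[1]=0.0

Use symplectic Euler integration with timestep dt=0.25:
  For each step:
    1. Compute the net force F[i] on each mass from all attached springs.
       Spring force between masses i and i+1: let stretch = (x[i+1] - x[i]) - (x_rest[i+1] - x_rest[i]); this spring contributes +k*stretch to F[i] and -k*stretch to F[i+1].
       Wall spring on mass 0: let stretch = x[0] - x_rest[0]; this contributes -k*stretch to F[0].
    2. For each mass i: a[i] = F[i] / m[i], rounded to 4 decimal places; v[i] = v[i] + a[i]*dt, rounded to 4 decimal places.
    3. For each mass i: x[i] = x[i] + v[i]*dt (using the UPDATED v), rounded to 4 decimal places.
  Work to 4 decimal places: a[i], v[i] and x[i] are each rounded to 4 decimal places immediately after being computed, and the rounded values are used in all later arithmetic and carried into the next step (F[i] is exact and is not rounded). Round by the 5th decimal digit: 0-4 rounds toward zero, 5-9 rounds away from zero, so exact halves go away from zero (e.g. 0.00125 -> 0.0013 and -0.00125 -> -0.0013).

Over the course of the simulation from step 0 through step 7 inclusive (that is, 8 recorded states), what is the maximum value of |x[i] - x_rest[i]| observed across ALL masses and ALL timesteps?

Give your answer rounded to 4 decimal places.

Step 0: x=[3.0000 10.0000] v=[2.0000 0.0000]
Step 1: x=[4.5000 9.2500] v=[6.0000 -3.0000]
Step 2: x=[6.0625 8.3125] v=[6.2500 -3.7500]
Step 3: x=[6.6719 7.8125] v=[2.4375 -2.0000]
Step 4: x=[5.8985 8.0274] v=[-3.0938 0.8594]
Step 5: x=[4.1827 8.7100] v=[-6.8634 2.7305]
Step 6: x=[2.5530 9.2608] v=[-6.5188 2.2032]
Step 7: x=[1.9620 9.1347] v=[-2.3640 -0.5046]
Max displacement = 2.6719

Answer: 2.6719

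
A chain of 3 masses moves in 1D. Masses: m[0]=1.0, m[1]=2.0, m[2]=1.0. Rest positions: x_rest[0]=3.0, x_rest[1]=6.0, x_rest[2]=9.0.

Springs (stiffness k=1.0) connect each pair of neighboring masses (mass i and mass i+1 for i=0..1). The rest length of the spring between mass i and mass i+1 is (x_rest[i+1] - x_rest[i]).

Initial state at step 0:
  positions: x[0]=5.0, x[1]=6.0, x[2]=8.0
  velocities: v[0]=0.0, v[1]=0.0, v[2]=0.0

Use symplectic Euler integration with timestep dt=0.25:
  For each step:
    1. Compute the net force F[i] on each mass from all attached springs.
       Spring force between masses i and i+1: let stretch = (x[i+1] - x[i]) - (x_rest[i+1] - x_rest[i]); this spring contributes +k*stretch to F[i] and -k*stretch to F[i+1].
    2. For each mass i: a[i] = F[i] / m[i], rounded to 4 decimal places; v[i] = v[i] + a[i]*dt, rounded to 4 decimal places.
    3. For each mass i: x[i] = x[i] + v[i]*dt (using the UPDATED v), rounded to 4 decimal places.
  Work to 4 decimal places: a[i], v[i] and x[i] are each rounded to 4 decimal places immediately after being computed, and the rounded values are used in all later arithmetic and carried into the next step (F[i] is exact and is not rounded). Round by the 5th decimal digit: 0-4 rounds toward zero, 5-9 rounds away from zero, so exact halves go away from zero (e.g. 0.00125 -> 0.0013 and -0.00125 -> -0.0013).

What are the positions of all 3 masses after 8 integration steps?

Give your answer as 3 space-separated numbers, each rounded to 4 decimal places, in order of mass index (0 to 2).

Answer: 2.1952 6.5022 9.8008

Derivation:
Step 0: x=[5.0000 6.0000 8.0000] v=[0.0000 0.0000 0.0000]
Step 1: x=[4.8750 6.0313 8.0625] v=[-0.5000 0.1250 0.2500]
Step 2: x=[4.6348 6.0899 8.1856] v=[-0.9609 0.2344 0.4922]
Step 3: x=[4.2980 6.1685 8.3652] v=[-1.3471 0.3145 0.7183]
Step 4: x=[3.8906 6.2573 8.5950] v=[-1.6295 0.3553 0.9191]
Step 5: x=[3.4437 6.3452 8.8662] v=[-1.7878 0.3517 1.0847]
Step 6: x=[2.9906 6.4212 9.1673] v=[-1.8124 0.3041 1.2045]
Step 7: x=[2.5644 6.4758 9.4843] v=[-1.7048 0.2185 1.2680]
Step 8: x=[2.1952 6.5022 9.8008] v=[-1.4770 0.1056 1.2659]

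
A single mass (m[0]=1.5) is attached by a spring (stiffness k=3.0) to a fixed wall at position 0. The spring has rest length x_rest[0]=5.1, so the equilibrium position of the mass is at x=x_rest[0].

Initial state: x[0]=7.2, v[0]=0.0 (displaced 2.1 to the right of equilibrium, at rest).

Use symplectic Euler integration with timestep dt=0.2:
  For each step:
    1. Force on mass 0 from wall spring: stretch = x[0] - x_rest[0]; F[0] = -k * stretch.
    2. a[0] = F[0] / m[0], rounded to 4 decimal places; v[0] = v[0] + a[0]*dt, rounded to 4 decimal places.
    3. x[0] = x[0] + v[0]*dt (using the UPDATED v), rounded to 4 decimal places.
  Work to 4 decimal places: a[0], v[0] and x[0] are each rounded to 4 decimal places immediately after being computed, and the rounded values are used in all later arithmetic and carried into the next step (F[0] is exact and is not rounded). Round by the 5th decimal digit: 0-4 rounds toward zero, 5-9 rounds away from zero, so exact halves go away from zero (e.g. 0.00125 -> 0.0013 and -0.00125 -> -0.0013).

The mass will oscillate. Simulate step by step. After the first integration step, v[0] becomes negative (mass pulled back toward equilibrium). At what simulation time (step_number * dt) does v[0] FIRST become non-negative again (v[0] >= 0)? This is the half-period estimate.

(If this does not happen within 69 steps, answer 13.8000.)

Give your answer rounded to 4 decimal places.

Answer: 2.4000

Derivation:
Step 0: x=[7.2000] v=[0.0000]
Step 1: x=[7.0320] v=[-0.8400]
Step 2: x=[6.7094] v=[-1.6128]
Step 3: x=[6.2581] v=[-2.2566]
Step 4: x=[5.7141] v=[-2.7198]
Step 5: x=[5.1210] v=[-2.9654]
Step 6: x=[4.5262] v=[-2.9738]
Step 7: x=[3.9773] v=[-2.7443]
Step 8: x=[3.5183] v=[-2.2952]
Step 9: x=[3.1858] v=[-1.6625]
Step 10: x=[3.0064] v=[-0.8968]
Step 11: x=[2.9945] v=[-0.0594]
Step 12: x=[3.1511] v=[0.7828]
First v>=0 after going negative at step 12, time=2.4000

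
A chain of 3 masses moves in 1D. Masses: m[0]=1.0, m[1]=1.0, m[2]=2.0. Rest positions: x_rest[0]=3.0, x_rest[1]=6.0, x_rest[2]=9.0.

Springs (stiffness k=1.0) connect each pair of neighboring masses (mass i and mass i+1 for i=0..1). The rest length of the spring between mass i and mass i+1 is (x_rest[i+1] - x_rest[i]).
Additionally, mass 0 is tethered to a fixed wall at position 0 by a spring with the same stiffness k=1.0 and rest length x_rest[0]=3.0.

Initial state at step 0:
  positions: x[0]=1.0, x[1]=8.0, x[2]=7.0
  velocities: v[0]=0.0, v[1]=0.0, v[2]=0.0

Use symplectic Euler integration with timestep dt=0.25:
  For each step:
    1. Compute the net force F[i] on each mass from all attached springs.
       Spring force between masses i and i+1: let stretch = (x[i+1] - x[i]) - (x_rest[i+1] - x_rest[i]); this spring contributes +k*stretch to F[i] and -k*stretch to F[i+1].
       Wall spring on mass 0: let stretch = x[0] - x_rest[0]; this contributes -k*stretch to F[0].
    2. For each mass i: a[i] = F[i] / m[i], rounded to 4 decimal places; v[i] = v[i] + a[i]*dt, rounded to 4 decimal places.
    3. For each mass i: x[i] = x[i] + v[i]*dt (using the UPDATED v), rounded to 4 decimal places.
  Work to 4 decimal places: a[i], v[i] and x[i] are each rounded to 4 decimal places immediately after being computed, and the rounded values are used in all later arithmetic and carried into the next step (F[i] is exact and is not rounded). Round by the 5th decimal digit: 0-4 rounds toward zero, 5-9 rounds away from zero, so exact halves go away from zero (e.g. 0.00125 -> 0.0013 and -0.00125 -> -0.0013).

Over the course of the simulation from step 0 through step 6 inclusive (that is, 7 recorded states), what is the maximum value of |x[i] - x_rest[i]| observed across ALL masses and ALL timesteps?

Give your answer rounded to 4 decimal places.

Step 0: x=[1.0000 8.0000 7.0000] v=[0.0000 0.0000 0.0000]
Step 1: x=[1.3750 7.5000 7.1250] v=[1.5000 -2.0000 0.5000]
Step 2: x=[2.0469 6.5938 7.3555] v=[2.6875 -3.6250 0.9219]
Step 3: x=[2.8750 5.4510 7.6559] v=[3.3125 -4.5713 1.2017]
Step 4: x=[3.6845 4.2850 7.9812] v=[3.2378 -4.6641 1.3011]
Step 5: x=[4.3012 3.3125 8.2847] v=[2.4668 -3.8902 1.2141]
Step 6: x=[4.5873 2.7125 8.5266] v=[1.1443 -2.4000 0.9676]
Max displacement = 3.2875

Answer: 3.2875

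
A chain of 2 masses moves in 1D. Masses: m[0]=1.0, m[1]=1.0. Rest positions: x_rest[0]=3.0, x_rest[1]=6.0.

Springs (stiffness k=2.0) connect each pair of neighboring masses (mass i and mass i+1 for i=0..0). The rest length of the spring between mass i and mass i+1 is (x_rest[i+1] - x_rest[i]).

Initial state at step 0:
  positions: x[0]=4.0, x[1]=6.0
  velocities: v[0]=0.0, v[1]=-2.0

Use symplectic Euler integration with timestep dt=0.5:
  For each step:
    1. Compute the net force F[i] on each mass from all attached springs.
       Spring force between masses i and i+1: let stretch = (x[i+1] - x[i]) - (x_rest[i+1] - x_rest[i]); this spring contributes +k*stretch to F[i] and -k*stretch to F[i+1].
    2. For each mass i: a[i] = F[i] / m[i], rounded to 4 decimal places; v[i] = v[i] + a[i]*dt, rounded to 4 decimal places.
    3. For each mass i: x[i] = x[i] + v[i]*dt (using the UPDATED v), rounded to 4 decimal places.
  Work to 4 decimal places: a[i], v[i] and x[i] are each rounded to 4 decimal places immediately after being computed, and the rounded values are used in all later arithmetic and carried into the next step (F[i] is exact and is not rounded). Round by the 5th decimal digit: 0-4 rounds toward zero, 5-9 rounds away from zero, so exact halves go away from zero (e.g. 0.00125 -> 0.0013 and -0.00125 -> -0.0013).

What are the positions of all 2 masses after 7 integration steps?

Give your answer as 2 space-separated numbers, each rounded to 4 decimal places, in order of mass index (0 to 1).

Step 0: x=[4.0000 6.0000] v=[0.0000 -2.0000]
Step 1: x=[3.5000 5.5000] v=[-1.0000 -1.0000]
Step 2: x=[2.5000 5.5000] v=[-2.0000 0.0000]
Step 3: x=[1.5000 5.5000] v=[-2.0000 0.0000]
Step 4: x=[1.0000 5.0000] v=[-1.0000 -1.0000]
Step 5: x=[1.0000 4.0000] v=[0.0000 -2.0000]
Step 6: x=[1.0000 3.0000] v=[0.0000 -2.0000]
Step 7: x=[0.5000 2.5000] v=[-1.0000 -1.0000]

Answer: 0.5000 2.5000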